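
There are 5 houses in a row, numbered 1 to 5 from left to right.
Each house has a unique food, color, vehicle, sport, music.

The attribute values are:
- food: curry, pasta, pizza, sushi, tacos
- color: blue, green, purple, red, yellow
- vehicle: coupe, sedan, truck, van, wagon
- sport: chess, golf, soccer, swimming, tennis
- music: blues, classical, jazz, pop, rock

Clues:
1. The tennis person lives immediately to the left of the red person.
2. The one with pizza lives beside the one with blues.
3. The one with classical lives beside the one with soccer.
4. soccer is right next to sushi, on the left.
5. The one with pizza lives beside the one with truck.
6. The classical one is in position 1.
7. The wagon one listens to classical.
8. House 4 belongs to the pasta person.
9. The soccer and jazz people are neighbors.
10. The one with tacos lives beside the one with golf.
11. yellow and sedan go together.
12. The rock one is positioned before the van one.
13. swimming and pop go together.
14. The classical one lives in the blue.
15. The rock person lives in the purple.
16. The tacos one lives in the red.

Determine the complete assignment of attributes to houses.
Solution:

House | Food | Color | Vehicle | Sport | Music
----------------------------------------------
  1   | pizza | blue | wagon | tennis | classical
  2   | tacos | red | truck | soccer | blues
  3   | sushi | yellow | sedan | golf | jazz
  4   | pasta | purple | coupe | chess | rock
  5   | curry | green | van | swimming | pop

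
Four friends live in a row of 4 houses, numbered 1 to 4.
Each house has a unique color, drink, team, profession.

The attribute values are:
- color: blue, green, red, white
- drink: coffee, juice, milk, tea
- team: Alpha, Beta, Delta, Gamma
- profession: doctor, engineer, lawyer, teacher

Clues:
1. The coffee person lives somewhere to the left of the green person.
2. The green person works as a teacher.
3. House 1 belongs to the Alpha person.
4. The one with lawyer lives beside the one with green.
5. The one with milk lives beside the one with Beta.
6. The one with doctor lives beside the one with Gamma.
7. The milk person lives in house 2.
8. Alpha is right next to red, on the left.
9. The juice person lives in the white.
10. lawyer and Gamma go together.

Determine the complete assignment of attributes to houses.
Solution:

House | Color | Drink | Team | Profession
-----------------------------------------
  1   | blue | coffee | Alpha | doctor
  2   | red | milk | Gamma | lawyer
  3   | green | tea | Beta | teacher
  4   | white | juice | Delta | engineer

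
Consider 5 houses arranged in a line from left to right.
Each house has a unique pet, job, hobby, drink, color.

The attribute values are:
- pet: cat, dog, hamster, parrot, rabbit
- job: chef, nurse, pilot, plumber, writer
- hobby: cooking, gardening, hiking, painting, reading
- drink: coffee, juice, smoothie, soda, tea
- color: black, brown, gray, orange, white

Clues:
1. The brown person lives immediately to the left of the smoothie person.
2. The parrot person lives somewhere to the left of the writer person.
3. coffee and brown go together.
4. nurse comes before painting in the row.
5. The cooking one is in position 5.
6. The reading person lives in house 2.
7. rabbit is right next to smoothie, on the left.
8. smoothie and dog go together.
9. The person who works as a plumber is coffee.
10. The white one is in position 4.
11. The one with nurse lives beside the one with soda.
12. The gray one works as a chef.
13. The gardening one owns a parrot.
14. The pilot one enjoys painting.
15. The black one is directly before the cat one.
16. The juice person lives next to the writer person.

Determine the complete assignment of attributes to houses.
Solution:

House | Pet | Job | Hobby | Drink | Color
-----------------------------------------
  1   | parrot | nurse | gardening | juice | black
  2   | cat | writer | reading | soda | orange
  3   | rabbit | plumber | hiking | coffee | brown
  4   | dog | pilot | painting | smoothie | white
  5   | hamster | chef | cooking | tea | gray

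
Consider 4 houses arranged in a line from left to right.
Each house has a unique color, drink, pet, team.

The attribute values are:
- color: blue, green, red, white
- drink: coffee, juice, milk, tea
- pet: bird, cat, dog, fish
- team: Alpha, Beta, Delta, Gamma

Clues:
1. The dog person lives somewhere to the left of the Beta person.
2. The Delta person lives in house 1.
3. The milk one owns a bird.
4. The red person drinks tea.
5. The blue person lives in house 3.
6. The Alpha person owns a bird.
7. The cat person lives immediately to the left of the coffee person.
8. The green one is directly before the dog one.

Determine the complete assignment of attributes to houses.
Solution:

House | Color | Drink | Pet | Team
----------------------------------
  1   | green | juice | cat | Delta
  2   | white | coffee | dog | Gamma
  3   | blue | milk | bird | Alpha
  4   | red | tea | fish | Beta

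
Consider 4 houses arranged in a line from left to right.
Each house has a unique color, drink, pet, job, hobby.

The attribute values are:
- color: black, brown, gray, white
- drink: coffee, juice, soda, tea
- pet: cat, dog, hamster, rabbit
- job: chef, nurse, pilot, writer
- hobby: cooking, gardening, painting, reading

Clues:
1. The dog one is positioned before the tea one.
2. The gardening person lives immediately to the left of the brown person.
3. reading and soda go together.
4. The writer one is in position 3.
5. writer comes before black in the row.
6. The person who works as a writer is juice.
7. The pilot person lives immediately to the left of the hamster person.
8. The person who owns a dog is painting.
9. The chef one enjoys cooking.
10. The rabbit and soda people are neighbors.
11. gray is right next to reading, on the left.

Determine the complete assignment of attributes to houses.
Solution:

House | Color | Drink | Pet | Job | Hobby
-----------------------------------------
  1   | gray | coffee | rabbit | pilot | gardening
  2   | brown | soda | hamster | nurse | reading
  3   | white | juice | dog | writer | painting
  4   | black | tea | cat | chef | cooking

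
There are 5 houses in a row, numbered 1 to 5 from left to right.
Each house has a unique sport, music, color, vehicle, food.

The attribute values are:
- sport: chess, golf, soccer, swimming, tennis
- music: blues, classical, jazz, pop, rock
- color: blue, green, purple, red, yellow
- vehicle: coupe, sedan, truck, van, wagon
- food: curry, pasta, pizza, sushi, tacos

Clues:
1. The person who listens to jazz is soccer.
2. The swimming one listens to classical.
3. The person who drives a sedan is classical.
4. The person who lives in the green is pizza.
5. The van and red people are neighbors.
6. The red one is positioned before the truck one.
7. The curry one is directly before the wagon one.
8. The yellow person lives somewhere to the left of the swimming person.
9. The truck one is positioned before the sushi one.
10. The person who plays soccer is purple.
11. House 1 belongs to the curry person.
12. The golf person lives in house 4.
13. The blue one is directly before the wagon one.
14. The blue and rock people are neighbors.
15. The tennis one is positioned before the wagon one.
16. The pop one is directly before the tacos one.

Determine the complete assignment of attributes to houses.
Solution:

House | Sport | Music | Color | Vehicle | Food
----------------------------------------------
  1   | tennis | pop | blue | van | curry
  2   | chess | rock | red | wagon | tacos
  3   | soccer | jazz | purple | truck | pasta
  4   | golf | blues | yellow | coupe | sushi
  5   | swimming | classical | green | sedan | pizza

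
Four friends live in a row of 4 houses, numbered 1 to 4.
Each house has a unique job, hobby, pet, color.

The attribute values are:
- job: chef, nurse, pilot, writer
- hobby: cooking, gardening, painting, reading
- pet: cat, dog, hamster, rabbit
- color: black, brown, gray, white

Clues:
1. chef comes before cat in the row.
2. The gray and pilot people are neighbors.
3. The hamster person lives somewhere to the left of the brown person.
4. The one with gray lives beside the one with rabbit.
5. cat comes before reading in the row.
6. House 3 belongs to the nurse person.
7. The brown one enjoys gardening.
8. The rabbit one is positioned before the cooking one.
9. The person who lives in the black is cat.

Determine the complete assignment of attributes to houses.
Solution:

House | Job | Hobby | Pet | Color
---------------------------------
  1   | chef | painting | hamster | gray
  2   | pilot | gardening | rabbit | brown
  3   | nurse | cooking | cat | black
  4   | writer | reading | dog | white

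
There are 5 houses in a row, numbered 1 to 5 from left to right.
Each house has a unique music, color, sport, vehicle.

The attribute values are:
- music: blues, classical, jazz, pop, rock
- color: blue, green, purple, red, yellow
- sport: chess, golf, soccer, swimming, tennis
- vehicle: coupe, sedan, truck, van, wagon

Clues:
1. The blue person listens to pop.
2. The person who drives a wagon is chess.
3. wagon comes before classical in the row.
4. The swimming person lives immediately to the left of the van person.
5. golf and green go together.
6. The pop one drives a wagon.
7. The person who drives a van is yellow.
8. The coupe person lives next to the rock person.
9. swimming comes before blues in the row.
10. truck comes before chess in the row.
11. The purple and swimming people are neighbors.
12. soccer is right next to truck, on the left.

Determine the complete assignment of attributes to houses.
Solution:

House | Music | Color | Sport | Vehicle
---------------------------------------
  1   | jazz | purple | soccer | coupe
  2   | rock | red | swimming | truck
  3   | blues | yellow | tennis | van
  4   | pop | blue | chess | wagon
  5   | classical | green | golf | sedan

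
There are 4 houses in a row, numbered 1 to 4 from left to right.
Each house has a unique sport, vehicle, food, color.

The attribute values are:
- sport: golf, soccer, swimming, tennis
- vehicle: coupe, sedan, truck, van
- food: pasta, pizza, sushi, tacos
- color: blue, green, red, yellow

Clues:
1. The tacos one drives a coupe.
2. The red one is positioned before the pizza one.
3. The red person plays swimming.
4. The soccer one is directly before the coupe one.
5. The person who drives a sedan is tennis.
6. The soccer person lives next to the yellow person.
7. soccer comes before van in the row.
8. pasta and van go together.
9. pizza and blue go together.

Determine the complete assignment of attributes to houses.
Solution:

House | Sport | Vehicle | Food | Color
--------------------------------------
  1   | soccer | truck | sushi | green
  2   | golf | coupe | tacos | yellow
  3   | swimming | van | pasta | red
  4   | tennis | sedan | pizza | blue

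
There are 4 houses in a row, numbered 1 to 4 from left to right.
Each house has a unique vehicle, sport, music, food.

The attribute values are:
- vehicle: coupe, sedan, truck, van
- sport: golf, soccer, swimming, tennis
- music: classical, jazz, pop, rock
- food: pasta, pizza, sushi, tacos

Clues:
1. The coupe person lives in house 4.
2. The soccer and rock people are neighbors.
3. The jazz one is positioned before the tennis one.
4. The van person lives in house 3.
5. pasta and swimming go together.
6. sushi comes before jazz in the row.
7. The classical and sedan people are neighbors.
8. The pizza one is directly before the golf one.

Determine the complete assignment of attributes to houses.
Solution:

House | Vehicle | Sport | Music | Food
--------------------------------------
  1   | truck | soccer | classical | pizza
  2   | sedan | golf | rock | sushi
  3   | van | swimming | jazz | pasta
  4   | coupe | tennis | pop | tacos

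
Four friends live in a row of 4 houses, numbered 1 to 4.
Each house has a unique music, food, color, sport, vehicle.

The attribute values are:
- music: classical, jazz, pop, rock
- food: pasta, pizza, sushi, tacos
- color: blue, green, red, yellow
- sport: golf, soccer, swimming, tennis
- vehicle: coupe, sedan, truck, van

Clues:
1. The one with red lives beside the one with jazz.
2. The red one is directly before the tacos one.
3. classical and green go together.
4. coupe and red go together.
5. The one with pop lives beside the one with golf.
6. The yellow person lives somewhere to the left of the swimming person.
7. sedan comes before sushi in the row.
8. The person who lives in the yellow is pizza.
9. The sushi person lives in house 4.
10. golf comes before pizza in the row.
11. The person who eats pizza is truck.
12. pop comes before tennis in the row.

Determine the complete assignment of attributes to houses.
Solution:

House | Music | Food | Color | Sport | Vehicle
----------------------------------------------
  1   | pop | pasta | red | soccer | coupe
  2   | jazz | tacos | blue | golf | sedan
  3   | rock | pizza | yellow | tennis | truck
  4   | classical | sushi | green | swimming | van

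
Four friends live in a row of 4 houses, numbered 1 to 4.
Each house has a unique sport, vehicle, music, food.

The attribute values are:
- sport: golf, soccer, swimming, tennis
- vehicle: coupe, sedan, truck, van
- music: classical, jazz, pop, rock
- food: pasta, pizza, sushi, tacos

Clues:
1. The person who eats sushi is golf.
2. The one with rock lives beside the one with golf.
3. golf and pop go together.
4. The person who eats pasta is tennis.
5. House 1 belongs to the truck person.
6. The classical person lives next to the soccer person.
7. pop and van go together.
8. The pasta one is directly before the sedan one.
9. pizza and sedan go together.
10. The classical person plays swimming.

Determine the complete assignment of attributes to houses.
Solution:

House | Sport | Vehicle | Music | Food
--------------------------------------
  1   | tennis | truck | jazz | pasta
  2   | swimming | sedan | classical | pizza
  3   | soccer | coupe | rock | tacos
  4   | golf | van | pop | sushi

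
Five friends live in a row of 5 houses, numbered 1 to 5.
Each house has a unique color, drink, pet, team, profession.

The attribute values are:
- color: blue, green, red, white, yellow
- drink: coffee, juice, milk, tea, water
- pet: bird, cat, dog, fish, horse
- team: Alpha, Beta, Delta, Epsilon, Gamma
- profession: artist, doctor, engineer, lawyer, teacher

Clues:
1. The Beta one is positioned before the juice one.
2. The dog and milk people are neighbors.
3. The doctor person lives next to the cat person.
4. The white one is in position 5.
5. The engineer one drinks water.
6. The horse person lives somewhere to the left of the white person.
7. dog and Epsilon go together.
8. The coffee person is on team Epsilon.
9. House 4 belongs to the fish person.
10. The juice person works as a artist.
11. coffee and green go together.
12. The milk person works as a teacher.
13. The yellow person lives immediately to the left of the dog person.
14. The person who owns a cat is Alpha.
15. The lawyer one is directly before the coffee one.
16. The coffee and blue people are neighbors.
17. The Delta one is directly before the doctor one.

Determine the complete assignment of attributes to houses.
Solution:

House | Color | Drink | Pet | Team | Profession
-----------------------------------------------
  1   | yellow | tea | horse | Delta | lawyer
  2   | green | coffee | dog | Epsilon | doctor
  3   | blue | milk | cat | Alpha | teacher
  4   | red | water | fish | Beta | engineer
  5   | white | juice | bird | Gamma | artist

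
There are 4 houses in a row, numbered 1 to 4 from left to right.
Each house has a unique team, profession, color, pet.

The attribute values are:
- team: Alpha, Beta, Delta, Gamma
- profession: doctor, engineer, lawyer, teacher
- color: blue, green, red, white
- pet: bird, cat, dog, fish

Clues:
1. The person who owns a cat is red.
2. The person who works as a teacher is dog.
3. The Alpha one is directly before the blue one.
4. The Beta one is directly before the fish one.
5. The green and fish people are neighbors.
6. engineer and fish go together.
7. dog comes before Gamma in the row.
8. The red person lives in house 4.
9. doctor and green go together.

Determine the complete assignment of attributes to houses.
Solution:

House | Team | Profession | Color | Pet
---------------------------------------
  1   | Beta | doctor | green | bird
  2   | Alpha | engineer | white | fish
  3   | Delta | teacher | blue | dog
  4   | Gamma | lawyer | red | cat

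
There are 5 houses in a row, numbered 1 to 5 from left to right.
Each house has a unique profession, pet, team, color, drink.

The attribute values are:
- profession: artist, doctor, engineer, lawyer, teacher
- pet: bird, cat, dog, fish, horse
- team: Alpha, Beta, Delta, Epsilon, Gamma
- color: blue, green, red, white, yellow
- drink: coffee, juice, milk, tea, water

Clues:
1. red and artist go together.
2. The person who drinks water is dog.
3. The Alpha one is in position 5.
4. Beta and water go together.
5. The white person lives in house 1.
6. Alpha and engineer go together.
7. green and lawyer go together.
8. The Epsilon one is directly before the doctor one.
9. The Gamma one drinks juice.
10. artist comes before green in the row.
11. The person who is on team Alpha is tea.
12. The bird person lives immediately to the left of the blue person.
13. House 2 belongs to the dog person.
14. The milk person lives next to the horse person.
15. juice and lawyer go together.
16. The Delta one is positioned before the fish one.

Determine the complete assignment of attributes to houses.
Solution:

House | Profession | Pet | Team | Color | Drink
-----------------------------------------------
  1   | teacher | bird | Epsilon | white | coffee
  2   | doctor | dog | Beta | blue | water
  3   | artist | cat | Delta | red | milk
  4   | lawyer | horse | Gamma | green | juice
  5   | engineer | fish | Alpha | yellow | tea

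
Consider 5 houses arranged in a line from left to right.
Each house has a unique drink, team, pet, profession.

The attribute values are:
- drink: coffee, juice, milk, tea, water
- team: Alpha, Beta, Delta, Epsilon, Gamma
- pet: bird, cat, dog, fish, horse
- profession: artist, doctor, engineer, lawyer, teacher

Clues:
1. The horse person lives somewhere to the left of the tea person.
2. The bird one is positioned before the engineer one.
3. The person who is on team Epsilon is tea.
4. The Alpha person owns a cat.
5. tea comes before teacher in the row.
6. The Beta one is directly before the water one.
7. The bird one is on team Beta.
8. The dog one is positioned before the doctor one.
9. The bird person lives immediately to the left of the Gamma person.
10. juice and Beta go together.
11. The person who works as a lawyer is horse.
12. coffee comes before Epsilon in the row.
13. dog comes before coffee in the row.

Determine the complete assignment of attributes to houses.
Solution:

House | Drink | Team | Pet | Profession
---------------------------------------
  1   | juice | Beta | bird | artist
  2   | water | Gamma | dog | engineer
  3   | coffee | Delta | horse | lawyer
  4   | tea | Epsilon | fish | doctor
  5   | milk | Alpha | cat | teacher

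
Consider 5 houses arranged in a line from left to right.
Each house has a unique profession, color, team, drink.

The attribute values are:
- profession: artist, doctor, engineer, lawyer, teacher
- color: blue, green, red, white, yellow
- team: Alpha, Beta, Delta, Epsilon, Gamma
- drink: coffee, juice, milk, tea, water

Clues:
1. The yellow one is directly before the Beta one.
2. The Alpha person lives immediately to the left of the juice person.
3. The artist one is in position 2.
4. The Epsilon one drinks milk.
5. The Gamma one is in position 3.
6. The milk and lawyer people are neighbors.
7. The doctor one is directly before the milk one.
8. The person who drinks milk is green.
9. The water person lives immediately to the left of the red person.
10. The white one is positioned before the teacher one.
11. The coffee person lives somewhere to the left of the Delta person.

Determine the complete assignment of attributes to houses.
Solution:

House | Profession | Color | Team | Drink
-----------------------------------------
  1   | engineer | yellow | Alpha | water
  2   | artist | red | Beta | juice
  3   | doctor | white | Gamma | coffee
  4   | teacher | green | Epsilon | milk
  5   | lawyer | blue | Delta | tea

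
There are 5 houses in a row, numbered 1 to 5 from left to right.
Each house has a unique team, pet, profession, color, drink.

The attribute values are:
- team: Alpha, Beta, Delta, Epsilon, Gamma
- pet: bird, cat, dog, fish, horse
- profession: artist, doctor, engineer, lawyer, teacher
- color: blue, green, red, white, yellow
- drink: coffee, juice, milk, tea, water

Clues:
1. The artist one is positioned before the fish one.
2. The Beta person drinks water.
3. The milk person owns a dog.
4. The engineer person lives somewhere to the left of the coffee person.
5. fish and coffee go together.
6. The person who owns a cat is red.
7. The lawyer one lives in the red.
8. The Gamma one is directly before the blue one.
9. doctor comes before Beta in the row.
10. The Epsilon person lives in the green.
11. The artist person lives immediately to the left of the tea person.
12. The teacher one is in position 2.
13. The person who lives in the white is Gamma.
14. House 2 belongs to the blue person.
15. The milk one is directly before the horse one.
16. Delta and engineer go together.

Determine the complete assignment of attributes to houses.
Solution:

House | Team | Pet | Profession | Color | Drink
-----------------------------------------------
  1   | Gamma | dog | artist | white | milk
  2   | Alpha | horse | teacher | blue | tea
  3   | Delta | bird | engineer | yellow | juice
  4   | Epsilon | fish | doctor | green | coffee
  5   | Beta | cat | lawyer | red | water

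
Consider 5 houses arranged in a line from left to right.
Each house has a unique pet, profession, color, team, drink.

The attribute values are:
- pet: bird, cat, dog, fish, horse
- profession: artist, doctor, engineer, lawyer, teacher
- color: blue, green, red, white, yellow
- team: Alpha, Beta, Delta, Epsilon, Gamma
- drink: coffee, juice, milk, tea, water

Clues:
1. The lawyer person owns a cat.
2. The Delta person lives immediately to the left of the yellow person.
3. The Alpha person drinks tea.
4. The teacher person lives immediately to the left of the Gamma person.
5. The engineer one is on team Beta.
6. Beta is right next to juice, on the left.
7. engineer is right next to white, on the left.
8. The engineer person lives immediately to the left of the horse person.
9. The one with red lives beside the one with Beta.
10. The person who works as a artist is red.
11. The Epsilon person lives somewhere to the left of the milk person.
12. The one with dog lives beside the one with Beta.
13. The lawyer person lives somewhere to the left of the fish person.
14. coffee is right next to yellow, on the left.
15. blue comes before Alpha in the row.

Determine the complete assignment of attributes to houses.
Solution:

House | Pet | Profession | Color | Team | Drink
-----------------------------------------------
  1   | dog | artist | red | Delta | coffee
  2   | bird | engineer | yellow | Beta | water
  3   | horse | teacher | white | Epsilon | juice
  4   | cat | lawyer | blue | Gamma | milk
  5   | fish | doctor | green | Alpha | tea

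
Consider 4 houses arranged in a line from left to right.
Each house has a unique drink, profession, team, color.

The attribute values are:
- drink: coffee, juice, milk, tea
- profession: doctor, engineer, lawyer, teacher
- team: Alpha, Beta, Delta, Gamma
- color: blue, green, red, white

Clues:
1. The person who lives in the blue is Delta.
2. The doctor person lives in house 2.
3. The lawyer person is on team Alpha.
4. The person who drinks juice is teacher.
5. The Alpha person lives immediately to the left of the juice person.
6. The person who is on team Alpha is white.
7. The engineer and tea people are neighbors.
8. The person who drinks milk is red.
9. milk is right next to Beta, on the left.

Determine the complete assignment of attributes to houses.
Solution:

House | Drink | Profession | Team | Color
-----------------------------------------
  1   | milk | engineer | Gamma | red
  2   | tea | doctor | Beta | green
  3   | coffee | lawyer | Alpha | white
  4   | juice | teacher | Delta | blue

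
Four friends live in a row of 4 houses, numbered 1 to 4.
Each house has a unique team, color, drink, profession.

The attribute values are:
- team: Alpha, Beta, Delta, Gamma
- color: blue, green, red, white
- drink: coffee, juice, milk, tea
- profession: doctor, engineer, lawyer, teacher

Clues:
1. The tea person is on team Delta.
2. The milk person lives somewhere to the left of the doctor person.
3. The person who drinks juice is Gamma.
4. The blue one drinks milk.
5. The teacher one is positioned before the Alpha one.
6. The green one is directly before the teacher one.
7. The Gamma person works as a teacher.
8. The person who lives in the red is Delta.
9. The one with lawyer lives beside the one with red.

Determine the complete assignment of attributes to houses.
Solution:

House | Team | Color | Drink | Profession
-----------------------------------------
  1   | Beta | green | coffee | engineer
  2   | Gamma | white | juice | teacher
  3   | Alpha | blue | milk | lawyer
  4   | Delta | red | tea | doctor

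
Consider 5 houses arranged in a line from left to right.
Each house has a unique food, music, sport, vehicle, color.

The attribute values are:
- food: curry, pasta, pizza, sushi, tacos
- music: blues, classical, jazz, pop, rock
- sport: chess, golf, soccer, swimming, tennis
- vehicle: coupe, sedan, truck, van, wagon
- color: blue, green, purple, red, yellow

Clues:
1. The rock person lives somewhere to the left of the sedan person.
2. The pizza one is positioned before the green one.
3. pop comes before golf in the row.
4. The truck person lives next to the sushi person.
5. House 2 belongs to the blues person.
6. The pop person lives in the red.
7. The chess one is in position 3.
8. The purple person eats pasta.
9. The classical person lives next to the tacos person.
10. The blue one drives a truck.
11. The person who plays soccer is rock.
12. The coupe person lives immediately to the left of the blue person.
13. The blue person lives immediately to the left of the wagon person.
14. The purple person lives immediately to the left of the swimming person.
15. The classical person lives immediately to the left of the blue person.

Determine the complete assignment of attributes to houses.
Solution:

House | Food | Music | Sport | Vehicle | Color
----------------------------------------------
  1   | pasta | classical | tennis | coupe | purple
  2   | tacos | blues | swimming | truck | blue
  3   | sushi | pop | chess | wagon | red
  4   | pizza | rock | soccer | van | yellow
  5   | curry | jazz | golf | sedan | green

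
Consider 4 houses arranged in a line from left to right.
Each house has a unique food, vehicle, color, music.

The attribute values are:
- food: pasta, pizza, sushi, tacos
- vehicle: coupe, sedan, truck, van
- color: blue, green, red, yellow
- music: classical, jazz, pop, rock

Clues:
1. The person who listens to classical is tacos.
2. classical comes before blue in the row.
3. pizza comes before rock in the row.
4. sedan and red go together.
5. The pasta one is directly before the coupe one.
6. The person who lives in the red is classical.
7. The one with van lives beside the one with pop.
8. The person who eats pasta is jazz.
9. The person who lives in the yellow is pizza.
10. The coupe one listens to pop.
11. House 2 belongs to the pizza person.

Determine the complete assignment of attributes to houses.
Solution:

House | Food | Vehicle | Color | Music
--------------------------------------
  1   | pasta | van | green | jazz
  2   | pizza | coupe | yellow | pop
  3   | tacos | sedan | red | classical
  4   | sushi | truck | blue | rock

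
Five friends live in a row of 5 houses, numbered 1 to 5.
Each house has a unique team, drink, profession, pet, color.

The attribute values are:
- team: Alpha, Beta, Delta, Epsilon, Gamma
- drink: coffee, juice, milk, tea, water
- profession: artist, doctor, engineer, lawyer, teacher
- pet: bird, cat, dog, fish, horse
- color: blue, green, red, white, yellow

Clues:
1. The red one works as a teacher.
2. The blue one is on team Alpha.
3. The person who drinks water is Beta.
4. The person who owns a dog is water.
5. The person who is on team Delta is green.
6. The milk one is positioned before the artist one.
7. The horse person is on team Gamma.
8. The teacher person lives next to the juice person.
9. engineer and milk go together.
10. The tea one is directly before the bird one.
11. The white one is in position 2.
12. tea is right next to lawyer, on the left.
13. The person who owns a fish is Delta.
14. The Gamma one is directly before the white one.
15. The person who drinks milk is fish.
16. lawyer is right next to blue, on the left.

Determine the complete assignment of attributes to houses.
Solution:

House | Team | Drink | Profession | Pet | Color
-----------------------------------------------
  1   | Gamma | tea | teacher | horse | red
  2   | Epsilon | juice | lawyer | bird | white
  3   | Alpha | coffee | doctor | cat | blue
  4   | Delta | milk | engineer | fish | green
  5   | Beta | water | artist | dog | yellow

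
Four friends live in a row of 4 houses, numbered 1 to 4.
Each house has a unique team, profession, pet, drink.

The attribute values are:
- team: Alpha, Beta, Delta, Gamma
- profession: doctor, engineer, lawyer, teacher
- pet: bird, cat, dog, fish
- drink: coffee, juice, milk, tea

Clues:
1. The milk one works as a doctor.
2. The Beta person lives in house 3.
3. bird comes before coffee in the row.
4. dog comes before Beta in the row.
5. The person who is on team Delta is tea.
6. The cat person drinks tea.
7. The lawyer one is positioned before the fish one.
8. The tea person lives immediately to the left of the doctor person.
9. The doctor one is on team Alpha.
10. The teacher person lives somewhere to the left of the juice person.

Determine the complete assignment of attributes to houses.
Solution:

House | Team | Profession | Pet | Drink
---------------------------------------
  1   | Delta | teacher | cat | tea
  2   | Alpha | doctor | dog | milk
  3   | Beta | lawyer | bird | juice
  4   | Gamma | engineer | fish | coffee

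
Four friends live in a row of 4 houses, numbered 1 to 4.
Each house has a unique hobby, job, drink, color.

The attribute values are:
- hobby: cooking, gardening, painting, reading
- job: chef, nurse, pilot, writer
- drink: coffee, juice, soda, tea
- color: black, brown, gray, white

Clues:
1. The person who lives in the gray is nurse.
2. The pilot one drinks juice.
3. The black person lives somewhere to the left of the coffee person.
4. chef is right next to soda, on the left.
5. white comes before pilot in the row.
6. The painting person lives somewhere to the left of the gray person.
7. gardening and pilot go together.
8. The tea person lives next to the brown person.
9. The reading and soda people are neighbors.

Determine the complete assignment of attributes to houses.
Solution:

House | Hobby | Job | Drink | Color
-----------------------------------
  1   | reading | chef | tea | white
  2   | painting | writer | soda | brown
  3   | gardening | pilot | juice | black
  4   | cooking | nurse | coffee | gray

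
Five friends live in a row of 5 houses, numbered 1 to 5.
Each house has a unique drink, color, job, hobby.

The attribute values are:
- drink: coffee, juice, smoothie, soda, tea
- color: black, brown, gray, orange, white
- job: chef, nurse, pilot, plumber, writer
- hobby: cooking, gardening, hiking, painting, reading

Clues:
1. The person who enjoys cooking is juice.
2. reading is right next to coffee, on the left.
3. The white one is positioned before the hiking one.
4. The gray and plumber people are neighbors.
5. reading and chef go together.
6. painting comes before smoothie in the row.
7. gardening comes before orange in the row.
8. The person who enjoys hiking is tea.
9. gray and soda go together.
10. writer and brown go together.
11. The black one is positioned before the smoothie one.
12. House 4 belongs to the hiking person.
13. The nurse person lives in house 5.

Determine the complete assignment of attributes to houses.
Solution:

House | Drink | Color | Job | Hobby
-----------------------------------
  1   | soda | gray | chef | reading
  2   | coffee | black | plumber | painting
  3   | smoothie | white | pilot | gardening
  4   | tea | brown | writer | hiking
  5   | juice | orange | nurse | cooking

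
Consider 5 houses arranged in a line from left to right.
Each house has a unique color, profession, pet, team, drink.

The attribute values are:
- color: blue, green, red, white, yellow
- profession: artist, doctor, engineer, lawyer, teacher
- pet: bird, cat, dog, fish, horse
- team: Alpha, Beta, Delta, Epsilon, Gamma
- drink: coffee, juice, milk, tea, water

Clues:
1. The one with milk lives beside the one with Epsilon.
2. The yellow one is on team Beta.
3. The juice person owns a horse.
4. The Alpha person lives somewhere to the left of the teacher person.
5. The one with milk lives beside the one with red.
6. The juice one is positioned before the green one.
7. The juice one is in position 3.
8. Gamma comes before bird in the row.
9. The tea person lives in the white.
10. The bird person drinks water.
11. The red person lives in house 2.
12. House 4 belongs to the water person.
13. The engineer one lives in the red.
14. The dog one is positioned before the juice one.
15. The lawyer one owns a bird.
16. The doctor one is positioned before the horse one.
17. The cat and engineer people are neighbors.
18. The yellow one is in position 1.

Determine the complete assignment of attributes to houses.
Solution:

House | Color | Profession | Pet | Team | Drink
-----------------------------------------------
  1   | yellow | doctor | cat | Beta | milk
  2   | red | engineer | dog | Epsilon | coffee
  3   | blue | artist | horse | Gamma | juice
  4   | green | lawyer | bird | Alpha | water
  5   | white | teacher | fish | Delta | tea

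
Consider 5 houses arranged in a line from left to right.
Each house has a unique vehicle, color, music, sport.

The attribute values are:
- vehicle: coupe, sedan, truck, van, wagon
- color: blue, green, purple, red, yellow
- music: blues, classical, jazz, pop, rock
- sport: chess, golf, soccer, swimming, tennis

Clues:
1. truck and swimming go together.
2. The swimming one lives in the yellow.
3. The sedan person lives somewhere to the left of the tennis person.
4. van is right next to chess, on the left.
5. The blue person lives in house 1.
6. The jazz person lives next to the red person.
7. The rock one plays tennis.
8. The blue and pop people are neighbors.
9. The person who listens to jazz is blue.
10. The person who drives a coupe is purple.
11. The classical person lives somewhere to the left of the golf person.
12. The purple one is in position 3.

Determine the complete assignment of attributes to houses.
Solution:

House | Vehicle | Color | Music | Sport
---------------------------------------
  1   | van | blue | jazz | soccer
  2   | sedan | red | pop | chess
  3   | coupe | purple | rock | tennis
  4   | truck | yellow | classical | swimming
  5   | wagon | green | blues | golf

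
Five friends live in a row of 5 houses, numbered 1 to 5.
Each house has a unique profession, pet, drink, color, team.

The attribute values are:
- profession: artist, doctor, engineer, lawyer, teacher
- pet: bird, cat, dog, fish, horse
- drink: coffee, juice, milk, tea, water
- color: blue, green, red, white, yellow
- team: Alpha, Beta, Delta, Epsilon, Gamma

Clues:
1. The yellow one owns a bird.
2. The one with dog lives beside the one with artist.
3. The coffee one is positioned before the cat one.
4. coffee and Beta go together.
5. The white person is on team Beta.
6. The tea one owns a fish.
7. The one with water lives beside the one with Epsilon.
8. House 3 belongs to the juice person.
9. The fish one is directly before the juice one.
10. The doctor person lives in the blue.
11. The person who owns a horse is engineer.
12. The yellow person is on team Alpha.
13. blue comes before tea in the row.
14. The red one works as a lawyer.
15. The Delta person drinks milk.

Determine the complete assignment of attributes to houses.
Solution:

House | Profession | Pet | Drink | Color | Team
-----------------------------------------------
  1   | doctor | dog | water | blue | Gamma
  2   | artist | fish | tea | green | Epsilon
  3   | teacher | bird | juice | yellow | Alpha
  4   | engineer | horse | coffee | white | Beta
  5   | lawyer | cat | milk | red | Delta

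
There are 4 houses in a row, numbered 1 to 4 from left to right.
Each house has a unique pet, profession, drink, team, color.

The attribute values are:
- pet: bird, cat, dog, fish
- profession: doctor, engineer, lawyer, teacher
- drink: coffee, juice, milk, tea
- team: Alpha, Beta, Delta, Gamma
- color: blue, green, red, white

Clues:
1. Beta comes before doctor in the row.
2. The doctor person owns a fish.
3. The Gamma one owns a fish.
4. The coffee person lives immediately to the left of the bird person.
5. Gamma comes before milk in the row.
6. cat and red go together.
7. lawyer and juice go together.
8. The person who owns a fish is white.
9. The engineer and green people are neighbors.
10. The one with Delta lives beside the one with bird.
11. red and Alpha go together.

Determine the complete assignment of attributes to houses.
Solution:

House | Pet | Profession | Drink | Team | Color
-----------------------------------------------
  1   | dog | engineer | coffee | Delta | blue
  2   | bird | lawyer | juice | Beta | green
  3   | fish | doctor | tea | Gamma | white
  4   | cat | teacher | milk | Alpha | red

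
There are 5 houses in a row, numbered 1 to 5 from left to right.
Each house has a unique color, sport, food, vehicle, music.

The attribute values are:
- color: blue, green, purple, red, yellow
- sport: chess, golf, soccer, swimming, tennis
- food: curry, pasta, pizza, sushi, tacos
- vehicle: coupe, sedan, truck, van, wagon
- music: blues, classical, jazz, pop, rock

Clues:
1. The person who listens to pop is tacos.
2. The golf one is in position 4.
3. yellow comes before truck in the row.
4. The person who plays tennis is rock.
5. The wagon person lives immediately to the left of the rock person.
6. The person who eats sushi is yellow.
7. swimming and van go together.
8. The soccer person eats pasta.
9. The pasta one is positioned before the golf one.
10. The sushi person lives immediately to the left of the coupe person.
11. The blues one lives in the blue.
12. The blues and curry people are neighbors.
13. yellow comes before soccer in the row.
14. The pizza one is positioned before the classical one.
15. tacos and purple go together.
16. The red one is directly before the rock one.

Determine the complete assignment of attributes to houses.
Solution:

House | Color | Sport | Food | Vehicle | Music
----------------------------------------------
  1   | red | chess | pizza | wagon | jazz
  2   | yellow | tennis | sushi | sedan | rock
  3   | blue | soccer | pasta | coupe | blues
  4   | green | golf | curry | truck | classical
  5   | purple | swimming | tacos | van | pop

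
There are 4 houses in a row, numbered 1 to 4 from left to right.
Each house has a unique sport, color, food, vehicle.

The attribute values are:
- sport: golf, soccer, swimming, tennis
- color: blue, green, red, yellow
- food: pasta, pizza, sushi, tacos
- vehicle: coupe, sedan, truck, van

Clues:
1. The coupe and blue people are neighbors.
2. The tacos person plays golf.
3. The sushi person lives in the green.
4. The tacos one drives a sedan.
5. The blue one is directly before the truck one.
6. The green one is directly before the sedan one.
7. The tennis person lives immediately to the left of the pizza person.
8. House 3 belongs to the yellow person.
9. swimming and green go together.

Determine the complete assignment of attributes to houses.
Solution:

House | Sport | Color | Food | Vehicle
--------------------------------------
  1   | swimming | green | sushi | coupe
  2   | golf | blue | tacos | sedan
  3   | tennis | yellow | pasta | truck
  4   | soccer | red | pizza | van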